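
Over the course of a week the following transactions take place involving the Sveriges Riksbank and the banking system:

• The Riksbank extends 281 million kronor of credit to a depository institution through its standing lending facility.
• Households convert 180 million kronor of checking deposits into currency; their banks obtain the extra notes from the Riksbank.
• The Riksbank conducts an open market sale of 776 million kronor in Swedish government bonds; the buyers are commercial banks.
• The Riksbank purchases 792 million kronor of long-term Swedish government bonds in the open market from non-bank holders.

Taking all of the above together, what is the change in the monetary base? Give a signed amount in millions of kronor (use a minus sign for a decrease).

+297 million

Riksbank balance sheet:
  Assets:      Securities +16M, Loans to banks +281M
  Liabilities: Bank reserves +117M, Currency in circulation +180M
Monetary base = currency + reserves: +180M + (+117M) = +297 million.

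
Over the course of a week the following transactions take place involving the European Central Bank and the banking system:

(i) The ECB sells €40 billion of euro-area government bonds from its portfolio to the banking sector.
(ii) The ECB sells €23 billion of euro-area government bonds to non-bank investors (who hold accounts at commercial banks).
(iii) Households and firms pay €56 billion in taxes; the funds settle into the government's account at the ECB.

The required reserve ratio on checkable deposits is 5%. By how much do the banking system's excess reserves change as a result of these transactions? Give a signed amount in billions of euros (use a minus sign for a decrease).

-€115.05 billion

OMO sale (to banks) €40 billion: reserves −€40B, deposits 0.
Asset sale (to non-banks) €23 billion: reserves −€23B, deposits −€23B.
Government account inflow €56 billion: reserves −€56B, deposits −€56B.
Totals: Δreserves = −€119B, Δdeposits = −€79B.
Δrequired reserves = 5% × −€79B = −€3.95B.
Δexcess reserves = Δreserves − Δrequired = −€119B − (−€3.95B) = -€115.05 billion.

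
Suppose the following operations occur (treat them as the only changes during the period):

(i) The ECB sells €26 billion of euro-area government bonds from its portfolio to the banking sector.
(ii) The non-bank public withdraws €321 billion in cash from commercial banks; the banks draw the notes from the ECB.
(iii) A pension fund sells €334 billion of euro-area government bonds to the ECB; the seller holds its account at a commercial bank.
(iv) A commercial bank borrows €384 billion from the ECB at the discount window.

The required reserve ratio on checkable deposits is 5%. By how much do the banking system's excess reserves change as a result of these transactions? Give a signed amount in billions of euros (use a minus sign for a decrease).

+€370.35 billion

OMO sale (to banks) €26 billion: reserves −€26B, deposits 0.
Currency withdrawal €321 billion: reserves −€321B, deposits −€321B.
Asset purchase (from non-banks) €334 billion: reserves +€334B, deposits +€334B.
Discount-window loan €384 billion: reserves +€384B, deposits 0.
Totals: Δreserves = +€371B, Δdeposits = +€13B.
Δrequired reserves = 5% × +€13B = +€0.65B.
Δexcess reserves = Δreserves − Δrequired = +€371B − (+€0.65B) = +€370.35 billion.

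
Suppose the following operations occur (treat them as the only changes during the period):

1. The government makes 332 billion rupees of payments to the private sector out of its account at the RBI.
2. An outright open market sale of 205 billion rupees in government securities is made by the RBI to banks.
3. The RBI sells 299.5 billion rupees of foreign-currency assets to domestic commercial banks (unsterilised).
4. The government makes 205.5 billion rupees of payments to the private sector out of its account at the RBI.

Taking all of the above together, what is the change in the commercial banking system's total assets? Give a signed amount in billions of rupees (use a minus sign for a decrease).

+537.5 billion

Government spending 332 billion rupees: bank balance sheets expand → +332B.
OMO sale (to banks) 205 billion rupees: just an asset swap on bank balance sheets → 0.
FX sale 299.5 billion rupees: just an asset swap on bank balance sheets → 0.
Government spending 205.5 billion rupees: bank balance sheets expand → +205.5B.
Net: 332 + 0 + 0 + 205.5 = +537.5 billion.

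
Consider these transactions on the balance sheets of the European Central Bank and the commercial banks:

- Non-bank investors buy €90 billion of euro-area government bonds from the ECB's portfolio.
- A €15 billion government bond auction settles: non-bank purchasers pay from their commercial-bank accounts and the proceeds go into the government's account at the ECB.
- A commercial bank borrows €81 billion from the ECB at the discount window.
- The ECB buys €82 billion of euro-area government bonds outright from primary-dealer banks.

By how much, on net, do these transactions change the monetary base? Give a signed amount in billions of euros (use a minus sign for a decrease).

ECB balance sheet:
  Assets:      Securities −€8B, Loans to banks +€81B
  Liabilities: Bank reserves +€58B, Government deposits +€15B
Monetary base = currency + reserves: 0 + (+€58B) = +€58 billion.

+€58 billion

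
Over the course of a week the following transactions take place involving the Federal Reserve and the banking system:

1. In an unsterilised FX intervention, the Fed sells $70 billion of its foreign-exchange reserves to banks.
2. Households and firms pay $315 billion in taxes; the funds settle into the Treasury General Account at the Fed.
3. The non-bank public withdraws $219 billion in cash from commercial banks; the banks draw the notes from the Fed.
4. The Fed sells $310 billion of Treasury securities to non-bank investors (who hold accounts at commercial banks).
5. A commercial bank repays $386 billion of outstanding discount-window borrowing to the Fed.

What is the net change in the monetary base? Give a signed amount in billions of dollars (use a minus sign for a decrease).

-$1081 billion

FX sale $70 billion: Fed balance sheet contracts → −$70B.
Government account inflow $315 billion: reserves shift to a non-base liability → −$315B.
Currency withdrawal $219 billion: just a shift between currency and reserves — both are base money → 0.
Asset sale (to non-banks) $310 billion: Fed balance sheet contracts → −$310B.
Discount-window repayment $386 billion: Fed balance sheet contracts → −$386B.
Net: −70 − 315 + 0 − 310 − 386 = -$1081 billion.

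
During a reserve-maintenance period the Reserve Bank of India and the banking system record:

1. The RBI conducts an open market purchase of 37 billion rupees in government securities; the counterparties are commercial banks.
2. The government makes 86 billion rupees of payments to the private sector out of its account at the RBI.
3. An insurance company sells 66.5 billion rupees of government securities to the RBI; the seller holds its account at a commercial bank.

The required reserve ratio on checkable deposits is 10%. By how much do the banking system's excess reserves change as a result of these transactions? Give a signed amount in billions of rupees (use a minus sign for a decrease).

+174.25 billion

OMO purchase (from banks) 37 billion rupees: reserves +37B, deposits 0.
Government spending 86 billion rupees: reserves +86B, deposits +86B.
Asset purchase (from non-banks) 66.5 billion rupees: reserves +66.5B, deposits +66.5B.
Totals: Δreserves = +189.5B, Δdeposits = +152.5B.
Δrequired reserves = 10% × +152.5B = +15.25B.
Δexcess reserves = Δreserves − Δrequired = +189.5B − (+15.25B) = +174.25 billion.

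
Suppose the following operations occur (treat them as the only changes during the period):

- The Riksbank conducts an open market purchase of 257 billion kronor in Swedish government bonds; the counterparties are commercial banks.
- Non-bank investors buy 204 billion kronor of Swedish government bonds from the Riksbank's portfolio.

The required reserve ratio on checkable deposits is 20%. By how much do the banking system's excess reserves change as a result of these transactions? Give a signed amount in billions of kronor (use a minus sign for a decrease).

+93.8 billion

OMO purchase (from banks) 257 billion kronor: reserves +257B, deposits 0.
Asset sale (to non-banks) 204 billion kronor: reserves −204B, deposits −204B.
Totals: Δreserves = +53B, Δdeposits = −204B.
Δrequired reserves = 20% × −204B = −40.8B.
Δexcess reserves = Δreserves − Δrequired = +53B − (−40.8B) = +93.8 billion.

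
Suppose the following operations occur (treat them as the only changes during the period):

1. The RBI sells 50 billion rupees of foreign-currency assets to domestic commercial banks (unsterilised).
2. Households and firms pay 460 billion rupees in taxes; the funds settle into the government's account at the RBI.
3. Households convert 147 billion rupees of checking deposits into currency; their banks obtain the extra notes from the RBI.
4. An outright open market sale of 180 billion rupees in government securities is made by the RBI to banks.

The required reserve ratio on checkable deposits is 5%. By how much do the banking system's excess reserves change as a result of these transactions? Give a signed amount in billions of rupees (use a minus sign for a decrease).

-806.65 billion

FX sale 50 billion rupees: reserves −50B, deposits 0.
Government account inflow 460 billion rupees: reserves −460B, deposits −460B.
Currency withdrawal 147 billion rupees: reserves −147B, deposits −147B.
OMO sale (to banks) 180 billion rupees: reserves −180B, deposits 0.
Totals: Δreserves = −837B, Δdeposits = −607B.
Δrequired reserves = 5% × −607B = −30.35B.
Δexcess reserves = Δreserves − Δrequired = −837B − (−30.35B) = -806.65 billion.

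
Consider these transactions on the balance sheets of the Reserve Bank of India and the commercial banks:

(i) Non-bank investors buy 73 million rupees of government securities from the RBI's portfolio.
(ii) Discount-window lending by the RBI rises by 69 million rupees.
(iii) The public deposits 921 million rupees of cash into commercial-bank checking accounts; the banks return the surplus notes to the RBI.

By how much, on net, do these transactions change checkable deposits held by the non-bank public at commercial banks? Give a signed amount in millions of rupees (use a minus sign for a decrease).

RBI balance sheet:
  Assets:      Securities −73M, Loans to banks +69M
  Liabilities: Bank reserves +917M, Currency in circulation −921M
Commercial banking system:
  Assets:      Reserves at CB +917M
  Liabilities: Checkable deposits +848M, Borrowings from CB +69M
So the change in checkable deposits held by the non-bank public at commercial banks is +848 million.

+848 million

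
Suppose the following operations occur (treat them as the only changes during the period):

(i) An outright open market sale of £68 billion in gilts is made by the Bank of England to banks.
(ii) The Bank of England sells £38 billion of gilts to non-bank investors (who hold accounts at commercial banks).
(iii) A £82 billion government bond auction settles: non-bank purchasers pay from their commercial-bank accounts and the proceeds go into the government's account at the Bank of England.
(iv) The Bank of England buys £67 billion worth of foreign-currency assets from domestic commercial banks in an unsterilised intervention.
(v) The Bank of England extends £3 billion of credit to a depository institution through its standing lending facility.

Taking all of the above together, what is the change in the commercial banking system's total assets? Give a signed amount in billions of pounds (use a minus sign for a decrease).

OMO sale (to banks) £68 billion: just an asset swap on bank balance sheets → 0.
Asset sale (to non-banks) £38 billion: bank balance sheets shrink → −£38B.
Government account inflow £82 billion: bank balance sheets shrink → −£82B.
FX purchase £67 billion: just an asset swap on bank balance sheets → 0.
Discount-window loan £3 billion: bank balance sheets expand → +£3B.
Net: 0 − 38 − 82 + 0 + 3 = -£117 billion.

-£117 billion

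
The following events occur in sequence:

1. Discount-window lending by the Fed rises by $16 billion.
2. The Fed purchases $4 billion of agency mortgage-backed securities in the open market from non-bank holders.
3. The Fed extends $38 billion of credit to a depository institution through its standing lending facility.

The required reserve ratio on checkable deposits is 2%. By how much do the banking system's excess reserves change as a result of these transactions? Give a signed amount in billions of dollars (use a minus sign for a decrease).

+$57.92 billion

Discount-window loan $16 billion: reserves +$16B, deposits 0.
Asset purchase (from non-banks) $4 billion: reserves +$4B, deposits +$4B.
Discount-window loan $38 billion: reserves +$38B, deposits 0.
Totals: Δreserves = +$58B, Δdeposits = +$4B.
Δrequired reserves = 2% × +$4B = +$0.08B.
Δexcess reserves = Δreserves − Δrequired = +$58B − (+$0.08B) = +$57.92 billion.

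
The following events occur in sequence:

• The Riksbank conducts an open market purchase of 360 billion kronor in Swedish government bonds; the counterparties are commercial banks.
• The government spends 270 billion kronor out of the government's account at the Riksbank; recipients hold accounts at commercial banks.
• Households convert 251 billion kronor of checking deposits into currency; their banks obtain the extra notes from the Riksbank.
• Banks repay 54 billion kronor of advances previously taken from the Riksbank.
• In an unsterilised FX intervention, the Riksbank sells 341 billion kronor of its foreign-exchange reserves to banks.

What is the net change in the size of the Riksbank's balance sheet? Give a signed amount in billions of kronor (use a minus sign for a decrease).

-35 billion

Riksbank balance sheet:
  Assets:      Securities +360B, Loans to banks −54B, Foreign assets −341B
  Liabilities: Bank reserves −16B, Currency in circulation +251B, Government deposits −270B
Change in total Riksbank assets = -35 billion.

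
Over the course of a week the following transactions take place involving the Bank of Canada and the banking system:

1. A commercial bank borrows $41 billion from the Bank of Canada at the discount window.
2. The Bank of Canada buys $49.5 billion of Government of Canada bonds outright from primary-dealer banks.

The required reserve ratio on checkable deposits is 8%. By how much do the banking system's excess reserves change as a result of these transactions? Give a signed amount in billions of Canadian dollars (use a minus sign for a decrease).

+$90.5 billion

Discount-window loan $41 billion: reserves +$41B, deposits 0.
OMO purchase (from banks) $49.5 billion: reserves +$49.5B, deposits 0.
Totals: Δreserves = +$90.5B, Δdeposits = 0.
Δrequired reserves = 8% × 0 = 0.
Δexcess reserves = Δreserves − Δrequired = +$90.5B − (0) = +$90.5 billion.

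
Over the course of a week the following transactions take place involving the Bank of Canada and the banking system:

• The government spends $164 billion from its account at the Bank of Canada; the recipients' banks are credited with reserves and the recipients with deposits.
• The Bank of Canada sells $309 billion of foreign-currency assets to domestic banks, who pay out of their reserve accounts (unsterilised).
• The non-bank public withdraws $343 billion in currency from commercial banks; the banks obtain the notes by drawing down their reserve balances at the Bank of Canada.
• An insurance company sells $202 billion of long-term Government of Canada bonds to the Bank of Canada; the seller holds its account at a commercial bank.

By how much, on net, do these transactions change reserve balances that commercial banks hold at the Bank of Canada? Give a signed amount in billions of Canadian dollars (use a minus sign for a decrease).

Government spending $164 billion: government payments flow into bank reserve accounts → +$164B.
FX sale $309 billion: the buying banks pay out of their reserve balances → −$309B.
Currency withdrawal $343 billion: banks swap reserves for currency → −$343B.
Asset purchase (from non-banks) $202 billion: the Bank of Canada pays by crediting reserve accounts → +$202B.
Net: 164 − 309 − 343 + 202 = -$286 billion.

-$286 billion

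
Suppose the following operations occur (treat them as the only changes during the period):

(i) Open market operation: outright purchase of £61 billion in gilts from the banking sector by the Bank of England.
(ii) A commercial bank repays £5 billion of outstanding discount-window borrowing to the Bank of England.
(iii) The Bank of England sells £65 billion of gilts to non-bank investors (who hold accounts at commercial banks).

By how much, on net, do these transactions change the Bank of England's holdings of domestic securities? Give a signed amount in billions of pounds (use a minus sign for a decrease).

-£4 billion

Bank of England balance sheet:
  Assets:      Securities −£4B, Loans to banks −£5B
  Liabilities: Bank reserves −£9B
Commercial banking system:
  Assets:      Reserves at CB −£9B, Securities −£61B
  Liabilities: Checkable deposits −£65B, Borrowings from CB −£5B
So the change in the Bank of England's holdings of domestic securities is -£4 billion.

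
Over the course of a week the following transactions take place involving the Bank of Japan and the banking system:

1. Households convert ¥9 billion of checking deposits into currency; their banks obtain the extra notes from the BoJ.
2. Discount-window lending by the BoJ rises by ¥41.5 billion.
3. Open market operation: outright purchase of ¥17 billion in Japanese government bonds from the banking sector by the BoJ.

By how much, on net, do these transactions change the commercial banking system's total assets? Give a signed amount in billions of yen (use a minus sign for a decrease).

+¥32.5 billion

Currency withdrawal ¥9 billion: bank balance sheets shrink → −¥9B.
Discount-window loan ¥41.5 billion: bank balance sheets expand → +¥41.5B.
OMO purchase (from banks) ¥17 billion: just an asset swap on bank balance sheets → 0.
Net: −9 + 41.5 + 0 = +¥32.5 billion.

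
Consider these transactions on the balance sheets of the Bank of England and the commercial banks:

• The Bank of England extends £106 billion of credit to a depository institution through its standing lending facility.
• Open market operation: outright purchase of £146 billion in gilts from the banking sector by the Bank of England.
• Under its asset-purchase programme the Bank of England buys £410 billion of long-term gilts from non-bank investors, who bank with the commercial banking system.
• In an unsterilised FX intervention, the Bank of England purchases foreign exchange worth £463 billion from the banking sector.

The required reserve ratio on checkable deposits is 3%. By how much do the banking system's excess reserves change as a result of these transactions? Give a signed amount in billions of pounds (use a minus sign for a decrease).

Discount-window loan £106 billion: reserves +£106B, deposits 0.
OMO purchase (from banks) £146 billion: reserves +£146B, deposits 0.
Asset purchase (from non-banks) £410 billion: reserves +£410B, deposits +£410B.
FX purchase £463 billion: reserves +£463B, deposits 0.
Totals: Δreserves = +£1125B, Δdeposits = +£410B.
Δrequired reserves = 3% × +£410B = +£12.3B.
Δexcess reserves = Δreserves − Δrequired = +£1125B − (+£12.3B) = +£1112.7 billion.

+£1112.7 billion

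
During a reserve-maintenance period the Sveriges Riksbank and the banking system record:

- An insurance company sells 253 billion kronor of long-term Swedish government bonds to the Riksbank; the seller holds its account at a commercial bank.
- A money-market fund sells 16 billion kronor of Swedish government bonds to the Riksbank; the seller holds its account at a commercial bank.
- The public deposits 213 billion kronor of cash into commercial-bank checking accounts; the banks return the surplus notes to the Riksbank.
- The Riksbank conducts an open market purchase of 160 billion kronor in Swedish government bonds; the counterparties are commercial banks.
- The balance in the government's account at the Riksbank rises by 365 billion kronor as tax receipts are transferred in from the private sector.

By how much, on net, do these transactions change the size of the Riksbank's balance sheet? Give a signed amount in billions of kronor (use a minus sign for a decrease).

+429 billion

Asset purchase (from non-banks) 253 billion kronor: a Riksbank asset is acquired → +253B.
Asset purchase (from non-banks) 16 billion kronor: a Riksbank asset is acquired → +16B.
Currency deposit 213 billion kronor: only the composition of liabilities changes → 0.
OMO purchase (from banks) 160 billion kronor: a Riksbank asset is acquired → +160B.
Government account inflow 365 billion kronor: only the composition of liabilities changes → 0.
Net: 253 + 16 + 0 + 160 + 0 = +429 billion.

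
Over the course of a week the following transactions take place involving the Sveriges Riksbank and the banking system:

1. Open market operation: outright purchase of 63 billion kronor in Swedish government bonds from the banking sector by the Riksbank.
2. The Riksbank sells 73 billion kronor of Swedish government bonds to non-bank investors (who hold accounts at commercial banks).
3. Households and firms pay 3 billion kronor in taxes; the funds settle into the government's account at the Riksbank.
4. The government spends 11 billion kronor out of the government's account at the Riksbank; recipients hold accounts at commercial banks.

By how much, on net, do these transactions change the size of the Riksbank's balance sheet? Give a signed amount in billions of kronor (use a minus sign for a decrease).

-10 billion

Riksbank balance sheet:
  Assets:      Securities −10B
  Liabilities: Bank reserves −2B, Government deposits −8B
Change in total Riksbank assets = -10 billion.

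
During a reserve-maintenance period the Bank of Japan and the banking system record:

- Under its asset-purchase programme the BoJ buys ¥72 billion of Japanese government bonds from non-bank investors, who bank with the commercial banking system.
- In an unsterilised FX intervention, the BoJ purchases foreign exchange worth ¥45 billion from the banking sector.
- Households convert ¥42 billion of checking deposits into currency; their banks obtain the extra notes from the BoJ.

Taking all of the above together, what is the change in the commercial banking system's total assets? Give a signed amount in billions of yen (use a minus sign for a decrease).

+¥30 billion

Asset purchase (from non-banks) ¥72 billion: bank balance sheets expand → +¥72B.
FX purchase ¥45 billion: just an asset swap on bank balance sheets → 0.
Currency withdrawal ¥42 billion: bank balance sheets shrink → −¥42B.
Net: 72 + 0 − 42 = +¥30 billion.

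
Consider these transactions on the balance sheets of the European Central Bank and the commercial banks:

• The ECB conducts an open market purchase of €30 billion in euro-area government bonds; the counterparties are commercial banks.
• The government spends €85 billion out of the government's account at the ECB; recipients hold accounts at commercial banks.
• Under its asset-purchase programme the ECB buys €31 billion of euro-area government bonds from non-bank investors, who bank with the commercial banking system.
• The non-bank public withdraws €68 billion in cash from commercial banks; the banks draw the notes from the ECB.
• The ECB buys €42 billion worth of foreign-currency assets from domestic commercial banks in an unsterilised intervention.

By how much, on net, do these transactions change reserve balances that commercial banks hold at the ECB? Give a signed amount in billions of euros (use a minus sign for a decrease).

+€120 billion

OMO purchase (from banks) €30 billion: the ECB pays by crediting reserve accounts → +€30B.
Government spending €85 billion: government payments flow into bank reserve accounts → +€85B.
Asset purchase (from non-banks) €31 billion: the ECB pays by crediting reserve accounts → +€31B.
Currency withdrawal €68 billion: banks swap reserves for currency → −€68B.
FX purchase €42 billion: the ECB pays by crediting reserve accounts → +€42B.
Net: 30 + 85 + 31 − 68 + 42 = +€120 billion.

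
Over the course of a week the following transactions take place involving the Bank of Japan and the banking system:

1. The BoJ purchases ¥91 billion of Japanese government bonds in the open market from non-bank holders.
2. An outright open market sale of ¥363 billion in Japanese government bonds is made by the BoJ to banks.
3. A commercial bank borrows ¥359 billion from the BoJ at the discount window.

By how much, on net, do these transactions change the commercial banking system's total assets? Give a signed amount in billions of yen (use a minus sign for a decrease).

+¥450 billion

BoJ balance sheet:
  Assets:      Securities −¥272B, Loans to banks +¥359B
  Liabilities: Bank reserves +¥87B
Commercial banking system:
  Assets:      Reserves at CB +¥87B, Securities +¥363B
  Liabilities: Checkable deposits +¥91B, Borrowings from CB +¥359B
Change in total bank assets = +¥450 billion.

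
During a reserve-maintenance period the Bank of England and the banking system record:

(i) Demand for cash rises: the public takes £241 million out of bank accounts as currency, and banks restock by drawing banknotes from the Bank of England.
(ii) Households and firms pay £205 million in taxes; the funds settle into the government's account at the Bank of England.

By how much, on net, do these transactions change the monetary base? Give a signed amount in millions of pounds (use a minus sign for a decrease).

-£205 million

Currency withdrawal £241 million: just a shift between currency and reserves — both are base money → 0.
Government account inflow £205 million: reserves shift to a non-base liability → −£205M.
Net: 0 − 205 = -£205 million.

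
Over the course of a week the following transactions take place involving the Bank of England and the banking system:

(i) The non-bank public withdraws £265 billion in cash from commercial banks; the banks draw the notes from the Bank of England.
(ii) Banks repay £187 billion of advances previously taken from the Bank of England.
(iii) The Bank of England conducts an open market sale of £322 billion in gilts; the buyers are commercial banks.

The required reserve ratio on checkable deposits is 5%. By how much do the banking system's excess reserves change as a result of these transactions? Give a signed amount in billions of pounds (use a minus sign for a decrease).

-£760.75 billion

Currency withdrawal £265 billion: reserves −£265B, deposits −£265B.
Discount-window repayment £187 billion: reserves −£187B, deposits 0.
OMO sale (to banks) £322 billion: reserves −£322B, deposits 0.
Totals: Δreserves = −£774B, Δdeposits = −£265B.
Δrequired reserves = 5% × −£265B = −£13.25B.
Δexcess reserves = Δreserves − Δrequired = −£774B − (−£13.25B) = -£760.75 billion.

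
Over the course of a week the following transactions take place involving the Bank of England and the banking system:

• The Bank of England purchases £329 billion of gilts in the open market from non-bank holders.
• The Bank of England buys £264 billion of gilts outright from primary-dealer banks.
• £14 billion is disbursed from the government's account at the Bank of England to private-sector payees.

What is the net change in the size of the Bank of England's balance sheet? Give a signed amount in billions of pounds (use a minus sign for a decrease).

Asset purchase (from non-banks) £329 billion: a Bank of England asset is acquired → +£329B.
OMO purchase (from banks) £264 billion: a Bank of England asset is acquired → +£264B.
Government spending £14 billion: only the composition of liabilities changes → 0.
Net: 329 + 264 + 0 = +£593 billion.

+£593 billion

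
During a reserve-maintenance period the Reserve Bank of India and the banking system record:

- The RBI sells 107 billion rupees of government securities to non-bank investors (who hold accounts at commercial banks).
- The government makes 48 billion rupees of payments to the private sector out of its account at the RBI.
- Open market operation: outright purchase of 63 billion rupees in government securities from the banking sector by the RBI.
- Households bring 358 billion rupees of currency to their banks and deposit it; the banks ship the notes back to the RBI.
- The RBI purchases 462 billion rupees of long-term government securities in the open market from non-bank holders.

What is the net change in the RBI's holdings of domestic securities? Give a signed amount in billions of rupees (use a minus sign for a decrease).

RBI balance sheet:
  Assets:      Securities +418B
  Liabilities: Bank reserves +824B, Currency in circulation −358B, Government deposits −48B
So the change in the RBI's holdings of domestic securities is +418 billion.

+418 billion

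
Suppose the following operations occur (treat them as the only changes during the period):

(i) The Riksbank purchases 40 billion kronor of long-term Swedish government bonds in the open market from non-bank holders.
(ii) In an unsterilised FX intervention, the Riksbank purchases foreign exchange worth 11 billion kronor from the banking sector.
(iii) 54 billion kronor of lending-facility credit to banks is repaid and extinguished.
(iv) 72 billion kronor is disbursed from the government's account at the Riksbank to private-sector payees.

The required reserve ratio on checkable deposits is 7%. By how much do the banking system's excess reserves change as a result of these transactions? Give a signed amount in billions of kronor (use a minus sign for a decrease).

Asset purchase (from non-banks) 40 billion kronor: reserves +40B, deposits +40B.
FX purchase 11 billion kronor: reserves +11B, deposits 0.
Discount-window repayment 54 billion kronor: reserves −54B, deposits 0.
Government spending 72 billion kronor: reserves +72B, deposits +72B.
Totals: Δreserves = +69B, Δdeposits = +112B.
Δrequired reserves = 7% × +112B = +7.84B.
Δexcess reserves = Δreserves − Δrequired = +69B − (+7.84B) = +61.16 billion.

+61.16 billion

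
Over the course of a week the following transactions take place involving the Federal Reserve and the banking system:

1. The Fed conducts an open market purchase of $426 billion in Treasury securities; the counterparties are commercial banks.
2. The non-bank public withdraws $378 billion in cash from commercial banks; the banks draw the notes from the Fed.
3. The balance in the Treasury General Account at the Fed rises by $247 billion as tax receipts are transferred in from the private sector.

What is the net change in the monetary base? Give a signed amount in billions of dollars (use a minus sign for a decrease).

+$179 billion

Fed balance sheet:
  Assets:      Securities +$426B
  Liabilities: Bank reserves −$199B, Currency in circulation +$378B, Government deposits +$247B
Monetary base = currency + reserves: +$378B + (−$199B) = +$179 billion.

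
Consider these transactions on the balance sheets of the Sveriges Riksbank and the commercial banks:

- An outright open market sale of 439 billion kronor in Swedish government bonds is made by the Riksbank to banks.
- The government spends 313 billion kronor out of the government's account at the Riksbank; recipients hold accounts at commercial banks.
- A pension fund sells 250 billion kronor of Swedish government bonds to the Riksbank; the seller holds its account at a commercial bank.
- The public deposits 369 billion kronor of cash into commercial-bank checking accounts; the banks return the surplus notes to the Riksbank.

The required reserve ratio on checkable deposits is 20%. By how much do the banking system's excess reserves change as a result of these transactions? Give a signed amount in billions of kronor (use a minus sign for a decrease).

+306.6 billion

OMO sale (to banks) 439 billion kronor: reserves −439B, deposits 0.
Government spending 313 billion kronor: reserves +313B, deposits +313B.
Asset purchase (from non-banks) 250 billion kronor: reserves +250B, deposits +250B.
Currency deposit 369 billion kronor: reserves +369B, deposits +369B.
Totals: Δreserves = +493B, Δdeposits = +932B.
Δrequired reserves = 20% × +932B = +186.4B.
Δexcess reserves = Δreserves − Δrequired = +493B − (+186.4B) = +306.6 billion.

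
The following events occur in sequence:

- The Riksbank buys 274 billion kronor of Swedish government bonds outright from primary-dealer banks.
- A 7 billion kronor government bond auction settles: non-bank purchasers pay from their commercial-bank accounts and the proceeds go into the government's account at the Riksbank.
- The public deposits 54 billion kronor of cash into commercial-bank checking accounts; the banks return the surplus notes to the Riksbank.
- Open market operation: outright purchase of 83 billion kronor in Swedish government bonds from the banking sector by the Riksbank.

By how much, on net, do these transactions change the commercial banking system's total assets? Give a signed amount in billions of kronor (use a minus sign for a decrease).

Riksbank balance sheet:
  Assets:      Securities +357B
  Liabilities: Bank reserves +404B, Currency in circulation −54B, Government deposits +7B
Commercial banking system:
  Assets:      Reserves at CB +404B, Securities −357B
  Liabilities: Checkable deposits +47B
Change in total bank assets = +47 billion.

+47 billion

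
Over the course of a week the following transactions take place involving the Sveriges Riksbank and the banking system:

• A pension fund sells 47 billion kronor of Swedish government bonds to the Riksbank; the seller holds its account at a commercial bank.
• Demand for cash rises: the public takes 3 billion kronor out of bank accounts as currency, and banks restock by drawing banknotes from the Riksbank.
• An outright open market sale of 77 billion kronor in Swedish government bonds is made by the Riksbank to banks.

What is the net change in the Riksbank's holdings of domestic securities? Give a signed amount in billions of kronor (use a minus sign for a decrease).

-30 billion

Riksbank balance sheet:
  Assets:      Securities −30B
  Liabilities: Bank reserves −33B, Currency in circulation +3B
Commercial banking system:
  Assets:      Reserves at CB −33B, Securities +77B
  Liabilities: Checkable deposits +44B
So the change in the Riksbank's holdings of domestic securities is -30 billion.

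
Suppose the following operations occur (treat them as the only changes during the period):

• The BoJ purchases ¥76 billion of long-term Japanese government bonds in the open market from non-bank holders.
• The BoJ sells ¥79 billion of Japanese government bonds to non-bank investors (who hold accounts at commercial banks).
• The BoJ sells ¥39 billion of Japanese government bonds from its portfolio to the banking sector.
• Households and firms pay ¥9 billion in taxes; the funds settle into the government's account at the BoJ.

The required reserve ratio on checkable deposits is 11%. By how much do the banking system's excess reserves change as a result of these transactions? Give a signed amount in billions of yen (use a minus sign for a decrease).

-¥49.68 billion

Asset purchase (from non-banks) ¥76 billion: reserves +¥76B, deposits +¥76B.
Asset sale (to non-banks) ¥79 billion: reserves −¥79B, deposits −¥79B.
OMO sale (to banks) ¥39 billion: reserves −¥39B, deposits 0.
Government account inflow ¥9 billion: reserves −¥9B, deposits −¥9B.
Totals: Δreserves = −¥51B, Δdeposits = −¥12B.
Δrequired reserves = 11% × −¥12B = −¥1.32B.
Δexcess reserves = Δreserves − Δrequired = −¥51B − (−¥1.32B) = -¥49.68 billion.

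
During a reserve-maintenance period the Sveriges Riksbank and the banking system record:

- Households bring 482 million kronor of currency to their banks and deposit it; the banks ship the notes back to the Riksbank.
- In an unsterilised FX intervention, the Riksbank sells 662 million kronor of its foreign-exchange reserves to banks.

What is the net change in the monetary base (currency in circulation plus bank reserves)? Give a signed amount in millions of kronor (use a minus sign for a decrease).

Currency deposit 482 million kronor: just a shift between currency and reserves — both are base money → 0.
FX sale 662 million kronor: Riksbank balance sheet contracts → −662M.
Net: 0 − 662 = -662 million.

-662 million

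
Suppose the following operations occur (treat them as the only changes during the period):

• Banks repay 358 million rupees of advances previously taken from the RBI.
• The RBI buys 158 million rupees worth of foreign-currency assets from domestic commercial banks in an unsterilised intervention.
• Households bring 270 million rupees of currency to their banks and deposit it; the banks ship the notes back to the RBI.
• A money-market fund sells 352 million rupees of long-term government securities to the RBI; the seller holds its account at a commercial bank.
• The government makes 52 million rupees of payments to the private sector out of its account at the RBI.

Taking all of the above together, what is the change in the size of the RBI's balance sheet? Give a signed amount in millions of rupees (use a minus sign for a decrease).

Discount-window repayment 358 million rupees: an RBI asset is shed → −358M.
FX purchase 158 million rupees: an RBI asset is acquired → +158M.
Currency deposit 270 million rupees: only the composition of liabilities changes → 0.
Asset purchase (from non-banks) 352 million rupees: an RBI asset is acquired → +352M.
Government spending 52 million rupees: only the composition of liabilities changes → 0.
Net: −358 + 158 + 0 + 352 + 0 = +152 million.

+152 million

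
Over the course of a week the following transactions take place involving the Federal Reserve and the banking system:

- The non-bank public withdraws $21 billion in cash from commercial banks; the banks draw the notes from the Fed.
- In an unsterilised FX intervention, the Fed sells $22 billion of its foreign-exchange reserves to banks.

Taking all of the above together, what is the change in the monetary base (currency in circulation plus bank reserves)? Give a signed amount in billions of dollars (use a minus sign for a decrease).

Currency withdrawal $21 billion: just a shift between currency and reserves — both are base money → 0.
FX sale $22 billion: Fed balance sheet contracts → −$22B.
Net: 0 − 22 = -$22 billion.

-$22 billion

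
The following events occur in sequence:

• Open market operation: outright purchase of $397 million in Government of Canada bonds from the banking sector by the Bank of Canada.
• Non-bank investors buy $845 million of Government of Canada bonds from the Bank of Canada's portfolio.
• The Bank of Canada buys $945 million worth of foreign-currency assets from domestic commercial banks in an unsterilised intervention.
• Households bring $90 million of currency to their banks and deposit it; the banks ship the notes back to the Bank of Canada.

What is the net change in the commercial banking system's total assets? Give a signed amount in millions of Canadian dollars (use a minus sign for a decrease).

Bank of Canada balance sheet:
  Assets:      Securities −$448M, Foreign assets +$945M
  Liabilities: Bank reserves +$587M, Currency in circulation −$90M
Commercial banking system:
  Assets:      Reserves at CB +$587M, Securities −$397M, Foreign assets −$945M
  Liabilities: Checkable deposits −$755M
Change in total bank assets = -$755 million.

-$755 million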